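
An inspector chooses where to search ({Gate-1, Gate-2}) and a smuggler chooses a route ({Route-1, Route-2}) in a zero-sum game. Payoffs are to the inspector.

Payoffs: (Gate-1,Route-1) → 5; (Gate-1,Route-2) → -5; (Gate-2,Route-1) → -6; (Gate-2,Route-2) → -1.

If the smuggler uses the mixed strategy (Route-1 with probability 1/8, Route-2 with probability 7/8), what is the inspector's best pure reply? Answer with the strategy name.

Gate-2

Expected payoff of Gate-1: (1/8)·5 + (7/8)·(-5) = -15/4.
Expected payoff of Gate-2: (1/8)·(-6) + (7/8)·(-1) = -13/8.
The largest is -13/8, so the inspector's best response is Gate-2.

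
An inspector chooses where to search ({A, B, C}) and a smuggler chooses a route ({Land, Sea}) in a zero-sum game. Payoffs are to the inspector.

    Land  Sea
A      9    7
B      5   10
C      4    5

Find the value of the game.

55/7

Row minima: A → 7, B → 5, C → 4; maximin = 7.
Column maxima: Land → 9, Sea → 10; minimax = 9.
7 ≠ 9, so there is no saddle point; optimal play is mixed.
C is strictly dominated by A, so the inspector never plays it.
On the remaining 2×2 (A, B vs Land, Sea):
Let the inspector play A with probability p. Expected payoff against Land: 9p + 5(1−p) = 4p + 5; against Sea: 7p + 10(1−p) = −3p + 10.
Setting these equal: 4p + 5 = −3p + 10 ⇒ 7p = 5 ⇒ p = 5/7, and the value is (4)·(5/7) + 5 = 55/7.
For the smuggler: with q = P(Land), equating A's and B's payoffs gives 2q + 7 = −5q + 10 ⇒ q = 3/7.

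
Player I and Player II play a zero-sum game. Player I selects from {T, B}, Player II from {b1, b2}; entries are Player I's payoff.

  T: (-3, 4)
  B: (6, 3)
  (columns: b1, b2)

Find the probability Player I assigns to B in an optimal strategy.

7/10

Row minima: T → -3, B → 3; maximin = 3.
Column maxima: b1 → 6, b2 → 4; minimax = 4.
3 ≠ 4, so there is no saddle point; optimal play is mixed.
Let Player I play T with probability p. Expected payoff against b1: (-3)p + 6(1−p) = −9p + 6; against b2: 4p + 3(1−p) = p + 3.
Setting these equal: −9p + 6 = p + 3 ⇒ −10p = -3 ⇒ p = 3/10, and the value is (-9)·(3/10) + 6 = 33/10.
For Player II: with q = P(b1), equating T's and B's payoffs gives −7q + 4 = 3q + 3 ⇒ q = 1/10.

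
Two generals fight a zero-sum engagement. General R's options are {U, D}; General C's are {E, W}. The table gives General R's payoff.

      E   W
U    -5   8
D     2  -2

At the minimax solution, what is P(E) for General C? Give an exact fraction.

10/17

Row minima: U → -5, D → -2; maximin = -2.
Column maxima: E → 2, W → 8; minimax = 2.
-2 ≠ 2, so there is no saddle point; optimal play is mixed.
Let General R play U with probability p. Expected payoff against E: (-5)p + 2(1−p) = −7p + 2; against W: 8p + (-2)(1−p) = 10p − 2.
Setting these equal: −7p + 2 = 10p − 2 ⇒ −17p = -4 ⇒ p = 4/17, and the value is (-7)·(4/17) + 2 = 6/17.
For General C: with q = P(E), equating U's and D's payoffs gives −13q + 8 = 4q − 2 ⇒ q = 10/17.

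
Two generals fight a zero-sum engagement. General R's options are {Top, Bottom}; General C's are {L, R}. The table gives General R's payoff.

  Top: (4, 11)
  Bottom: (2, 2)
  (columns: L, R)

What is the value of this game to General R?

Row minima: Top → 4, Bottom → 2; maximin = 4.
Column maxima: L → 4, R → 11; minimax = 4.
Since maximin = minimax = 4, there is a saddle point and the value is 4.

4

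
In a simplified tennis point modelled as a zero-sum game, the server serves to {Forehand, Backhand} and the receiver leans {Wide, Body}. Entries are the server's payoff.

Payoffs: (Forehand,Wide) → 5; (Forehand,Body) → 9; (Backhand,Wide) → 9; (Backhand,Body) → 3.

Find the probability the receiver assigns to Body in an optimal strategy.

2/5

Row minima: Forehand → 5, Backhand → 3; maximin = 5.
Column maxima: Wide → 9, Body → 9; minimax = 9.
5 ≠ 9, so there is no saddle point; optimal play is mixed.
Let the server play Forehand with probability p. Expected payoff against Wide: 5p + 9(1−p) = −4p + 9; against Body: 9p + 3(1−p) = 6p + 3.
Setting these equal: −4p + 9 = 6p + 3 ⇒ −10p = -6 ⇒ p = 3/5, and the value is (-4)·(3/5) + 9 = 33/5.
For the receiver: with q = P(Wide), equating Forehand's and Backhand's payoffs gives −4q + 9 = 6q + 3 ⇒ q = 3/5.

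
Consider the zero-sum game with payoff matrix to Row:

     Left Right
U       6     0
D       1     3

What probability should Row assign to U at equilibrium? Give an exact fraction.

Row minima: U → 0, D → 1; maximin = 1.
Column maxima: Left → 6, Right → 3; minimax = 3.
1 ≠ 3, so there is no saddle point; optimal play is mixed.
Let Row play U with probability p. Expected payoff against Left: 6p + 1(1−p) = 5p + 1; against Right: 0p + 3(1−p) = −3p + 3.
Setting these equal: 5p + 1 = −3p + 3 ⇒ 8p = 2 ⇒ p = 1/4, and the value is (5)·(1/4) + 1 = 9/4.
For Column: with q = P(Left), equating U's and D's payoffs gives 6q = −2q + 3 ⇒ q = 3/8.

1/4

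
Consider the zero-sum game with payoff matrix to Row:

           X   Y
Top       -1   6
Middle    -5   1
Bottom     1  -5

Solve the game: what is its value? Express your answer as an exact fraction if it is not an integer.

1/13

Row minima: Top → -1, Middle → -5, Bottom → -5; maximin = -1.
Column maxima: X → 1, Y → 6; minimax = 1.
-1 ≠ 1, so there is no saddle point; optimal play is mixed.
Middle is strictly dominated by Top, so Row never plays it.
On the remaining 2×2 (Top, Bottom vs X, Y):
Let Row play Top with probability p. Expected payoff against X: (-1)p + 1(1−p) = −2p + 1; against Y: 6p + (-5)(1−p) = 11p − 5.
Setting these equal: −2p + 1 = 11p − 5 ⇒ −13p = -6 ⇒ p = 6/13, and the value is (-2)·(6/13) + 1 = 1/13.
For Column: with q = P(X), equating Top's and Bottom's payoffs gives −7q + 6 = 6q − 5 ⇒ q = 11/13.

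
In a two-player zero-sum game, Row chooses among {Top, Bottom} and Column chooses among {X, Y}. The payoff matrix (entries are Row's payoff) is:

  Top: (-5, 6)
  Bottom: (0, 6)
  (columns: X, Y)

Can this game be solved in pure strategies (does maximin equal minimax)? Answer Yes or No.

Row minima: Top → -5, Bottom → 0; maximin = 0.
Column maxima: X → 0, Y → 6; minimax = 0.
maximin = minimax = 0, so a saddle point exists.

Yes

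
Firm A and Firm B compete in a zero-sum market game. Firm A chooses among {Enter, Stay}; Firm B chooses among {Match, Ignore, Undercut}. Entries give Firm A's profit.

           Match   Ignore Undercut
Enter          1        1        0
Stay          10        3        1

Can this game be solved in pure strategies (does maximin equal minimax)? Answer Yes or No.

Row minima: Enter → 0, Stay → 1; maximin = 1.
Column maxima: Match → 10, Ignore → 3, Undercut → 1; minimax = 1.
maximin = minimax = 1, so a saddle point exists.

Yes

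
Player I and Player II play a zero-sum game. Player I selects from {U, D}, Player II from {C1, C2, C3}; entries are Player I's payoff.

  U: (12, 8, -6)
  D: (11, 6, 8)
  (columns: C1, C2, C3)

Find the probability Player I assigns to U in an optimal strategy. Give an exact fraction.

Row minima: U → -6, D → 6; maximin = 6.
Column maxima: C1 → 12, C2 → 8, C3 → 8; minimax = 8.
6 ≠ 8, so there is no saddle point; optimal play is mixed.
C1 is strictly dominated by C2 (it gives Player I strictly more in every row), so Player II never plays it.
On the remaining 2×2 (U, D vs C2, C3):
Let Player I play U with probability p. Expected payoff against C2: 8p + 6(1−p) = 2p + 6; against C3: (-6)p + 8(1−p) = −14p + 8.
Setting these equal: 2p + 6 = −14p + 8 ⇒ 16p = 2 ⇒ p = 1/8, and the value is (2)·(1/8) + 6 = 25/4.
For Player II: with q = P(C2), equating U's and D's payoffs gives 14q − 6 = −2q + 8 ⇒ q = 7/8.

1/8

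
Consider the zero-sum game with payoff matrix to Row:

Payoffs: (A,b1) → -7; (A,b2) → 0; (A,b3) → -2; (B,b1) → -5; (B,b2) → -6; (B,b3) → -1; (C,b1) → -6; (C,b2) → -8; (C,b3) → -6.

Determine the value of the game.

Row minima: A → -7, B → -6, C → -8; maximin = -6.
Column maxima: b1 → -5, b2 → 0, b3 → -1; minimax = -5.
-6 ≠ -5, so there is no saddle point; optimal play is mixed.
C is strictly dominated by B, so Row never plays it.
With C eliminated, b3 is strictly dominated by b1 (it gives Row strictly more in every remaining row), so Column never plays it.
On the remaining 2×2 (A, B vs b1, b2):
Let Row play A with probability p. Expected payoff against b1: (-7)p + (-5)(1−p) = −2p − 5; against b2: 0p + (-6)(1−p) = 6p − 6.
Setting these equal: −2p − 5 = 6p − 6 ⇒ −8p = -1 ⇒ p = 1/8, and the value is (-2)·(1/8) − 5 = -21/4.
For Column: with q = P(b1), equating A's and B's payoffs gives −7q = q − 6 ⇒ q = 3/4.

-21/4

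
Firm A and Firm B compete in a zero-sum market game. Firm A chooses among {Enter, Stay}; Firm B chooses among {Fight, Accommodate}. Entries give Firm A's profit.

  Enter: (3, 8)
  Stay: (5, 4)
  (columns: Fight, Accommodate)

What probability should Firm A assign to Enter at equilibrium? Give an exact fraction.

Row minima: Enter → 3, Stay → 4; maximin = 4.
Column maxima: Fight → 5, Accommodate → 8; minimax = 5.
4 ≠ 5, so there is no saddle point; optimal play is mixed.
Let Firm A play Enter with probability p. Expected payoff against Fight: 3p + 5(1−p) = −2p + 5; against Accommodate: 8p + 4(1−p) = 4p + 4.
Setting these equal: −2p + 5 = 4p + 4 ⇒ −6p = -1 ⇒ p = 1/6, and the value is (-2)·(1/6) + 5 = 14/3.
For Firm B: with q = P(Fight), equating Enter's and Stay's payoffs gives −5q + 8 = q + 4 ⇒ q = 2/3.

1/6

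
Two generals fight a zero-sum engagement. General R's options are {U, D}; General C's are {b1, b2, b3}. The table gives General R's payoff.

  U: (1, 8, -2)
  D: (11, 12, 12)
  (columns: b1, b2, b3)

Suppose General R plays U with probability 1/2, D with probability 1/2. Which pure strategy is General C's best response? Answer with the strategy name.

b3

If General C plays b1, General R's expected payoff is (1/2)·1 + (1/2)·11 = 6.
If General C plays b2, General R's expected payoff is (1/2)·8 + (1/2)·12 = 10.
If General C plays b3, General R's expected payoff is (1/2)·(-2) + (1/2)·12 = 5.
General C minimizes General R's payoff; the smallest is 5, so the best response is b3.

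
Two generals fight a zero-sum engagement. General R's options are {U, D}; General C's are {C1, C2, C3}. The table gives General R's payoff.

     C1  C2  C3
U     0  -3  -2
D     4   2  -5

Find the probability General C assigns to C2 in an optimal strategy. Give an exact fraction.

Row minima: U → -3, D → -5; maximin = -3.
Column maxima: C1 → 4, C2 → 2, C3 → -2; minimax = -2.
-3 ≠ -2, so there is no saddle point; optimal play is mixed.
C1 is strictly dominated by C2 (it gives General R strictly more in every row), so General C never plays it.
On the remaining 2×2 (U, D vs C2, C3):
Let General R play U with probability p. Expected payoff against C2: (-3)p + 2(1−p) = −5p + 2; against C3: (-2)p + (-5)(1−p) = 3p − 5.
Setting these equal: −5p + 2 = 3p − 5 ⇒ −8p = -7 ⇒ p = 7/8, and the value is (-5)·(7/8) + 2 = -19/8.
For General C: with q = P(C2), equating U's and D's payoffs gives −q − 2 = 7q − 5 ⇒ q = 3/8.

3/8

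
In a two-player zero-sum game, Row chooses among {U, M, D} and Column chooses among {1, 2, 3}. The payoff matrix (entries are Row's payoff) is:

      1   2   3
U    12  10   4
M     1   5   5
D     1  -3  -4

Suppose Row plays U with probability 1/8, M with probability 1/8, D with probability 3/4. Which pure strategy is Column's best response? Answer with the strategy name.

3

If Column plays 1, Row's expected payoff is (1/8)·12 + (1/8)·1 + (3/4)·1 = 19/8.
If Column plays 2, Row's expected payoff is (1/8)·10 + (1/8)·5 + (3/4)·(-3) = -3/8.
If Column plays 3, Row's expected payoff is (1/8)·4 + (1/8)·5 + (3/4)·(-4) = -15/8.
Column minimizes Row's payoff; the smallest is -15/8, so the best response is 3.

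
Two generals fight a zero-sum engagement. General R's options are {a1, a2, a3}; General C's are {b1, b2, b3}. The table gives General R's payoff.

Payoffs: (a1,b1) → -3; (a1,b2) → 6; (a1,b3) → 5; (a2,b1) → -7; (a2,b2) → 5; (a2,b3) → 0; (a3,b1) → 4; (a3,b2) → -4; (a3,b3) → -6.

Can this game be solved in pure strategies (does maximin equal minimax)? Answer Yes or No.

Row minima: a1 → -3, a2 → -7, a3 → -6; maximin = -3.
Column maxima: b1 → 4, b2 → 6, b3 → 5; minimax = 4.
-3 ≠ 4, so no pure-strategy equilibrium exists.

No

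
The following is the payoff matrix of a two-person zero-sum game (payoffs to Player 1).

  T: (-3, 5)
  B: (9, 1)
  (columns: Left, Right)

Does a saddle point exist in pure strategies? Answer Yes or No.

No

Row minima: T → -3, B → 1; maximin = 1.
Column maxima: Left → 9, Right → 5; minimax = 5.
1 ≠ 5, so no pure-strategy equilibrium exists.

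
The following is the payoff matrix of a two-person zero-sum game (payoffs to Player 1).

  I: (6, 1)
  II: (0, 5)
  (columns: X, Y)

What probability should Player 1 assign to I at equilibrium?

Row minima: I → 1, II → 0; maximin = 1.
Column maxima: X → 6, Y → 5; minimax = 5.
1 ≠ 5, so there is no saddle point; optimal play is mixed.
Let Player 1 play I with probability p. Expected payoff against X: 6p + 0(1−p) = 6p; against Y: 1p + 5(1−p) = −4p + 5.
Setting these equal: 6p = −4p + 5 ⇒ 10p = 5 ⇒ p = 1/2, and the value is (6)·(1/2) = 3.
For Player 2: with q = P(X), equating I's and II's payoffs gives 5q + 1 = −5q + 5 ⇒ q = 2/5.

1/2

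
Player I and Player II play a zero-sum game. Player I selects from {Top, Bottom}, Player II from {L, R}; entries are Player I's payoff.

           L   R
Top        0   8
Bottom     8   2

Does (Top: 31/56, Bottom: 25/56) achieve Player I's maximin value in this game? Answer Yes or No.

No

Against L this mix gives (31/56)·0 + (25/56)·8 = 25/7.
Against R this mix gives (31/56)·8 + (25/56)·2 = 149/28.
Player II will play L, holding Player I to 25/7. Shifting weight toward the row that does better against L would raise this floor (the equalizing mix achieves 32/7 against both L and R), so the proposed strategy is not optimal.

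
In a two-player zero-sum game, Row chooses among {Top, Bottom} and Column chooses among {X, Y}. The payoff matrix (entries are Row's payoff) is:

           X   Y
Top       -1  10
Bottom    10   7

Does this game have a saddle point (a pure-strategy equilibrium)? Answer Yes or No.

No

Row minima: Top → -1, Bottom → 7; maximin = 7.
Column maxima: X → 10, Y → 10; minimax = 10.
7 ≠ 10, so no pure-strategy equilibrium exists.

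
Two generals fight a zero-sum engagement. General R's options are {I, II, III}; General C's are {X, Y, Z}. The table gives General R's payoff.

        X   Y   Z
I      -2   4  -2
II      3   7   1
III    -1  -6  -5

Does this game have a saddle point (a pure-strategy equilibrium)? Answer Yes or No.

Yes

Row minima: I → -2, II → 1, III → -6; maximin = 1.
Column maxima: X → 3, Y → 7, Z → 1; minimax = 1.
maximin = minimax = 1, so a saddle point exists.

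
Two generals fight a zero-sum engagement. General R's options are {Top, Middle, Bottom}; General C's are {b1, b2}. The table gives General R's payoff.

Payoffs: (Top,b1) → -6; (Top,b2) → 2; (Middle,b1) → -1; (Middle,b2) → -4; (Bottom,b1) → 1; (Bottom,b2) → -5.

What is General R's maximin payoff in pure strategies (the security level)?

-4

Row minima: Top → -6, Middle → -4, Bottom → -5.
The best of these is -4.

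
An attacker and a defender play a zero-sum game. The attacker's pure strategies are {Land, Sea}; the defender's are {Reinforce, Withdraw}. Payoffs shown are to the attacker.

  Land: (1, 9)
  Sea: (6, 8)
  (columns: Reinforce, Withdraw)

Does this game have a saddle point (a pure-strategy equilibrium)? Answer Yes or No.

Row minima: Land → 1, Sea → 6; maximin = 6.
Column maxima: Reinforce → 6, Withdraw → 9; minimax = 6.
maximin = minimax = 6, so a saddle point exists.

Yes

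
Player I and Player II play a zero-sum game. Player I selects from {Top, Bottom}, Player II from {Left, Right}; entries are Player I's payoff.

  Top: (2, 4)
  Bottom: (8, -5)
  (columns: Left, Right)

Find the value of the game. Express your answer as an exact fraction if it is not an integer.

14/5

Row minima: Top → 2, Bottom → -5; maximin = 2.
Column maxima: Left → 8, Right → 4; minimax = 4.
2 ≠ 4, so there is no saddle point; optimal play is mixed.
Let Player I play Top with probability p. Expected payoff against Left: 2p + 8(1−p) = −6p + 8; against Right: 4p + (-5)(1−p) = 9p − 5.
Setting these equal: −6p + 8 = 9p − 5 ⇒ −15p = -13 ⇒ p = 13/15, and the value is (-6)·(13/15) + 8 = 14/5.
For Player II: with q = P(Left), equating Top's and Bottom's payoffs gives −2q + 4 = 13q − 5 ⇒ q = 3/5.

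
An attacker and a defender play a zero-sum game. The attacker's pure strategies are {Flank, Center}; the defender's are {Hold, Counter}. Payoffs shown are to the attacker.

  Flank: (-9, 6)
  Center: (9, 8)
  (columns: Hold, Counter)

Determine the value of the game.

Row minima: Flank → -9, Center → 8; maximin = 8.
Column maxima: Hold → 9, Counter → 8; minimax = 8.
Since maximin = minimax = 8, there is a saddle point and the value is 8.

8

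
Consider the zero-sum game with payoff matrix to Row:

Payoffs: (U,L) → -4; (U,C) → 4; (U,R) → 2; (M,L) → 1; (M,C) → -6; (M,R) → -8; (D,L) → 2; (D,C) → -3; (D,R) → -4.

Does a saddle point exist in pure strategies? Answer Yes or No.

No

Row minima: U → -4, M → -8, D → -4; maximin = -4.
Column maxima: L → 2, C → 4, R → 2; minimax = 2.
-4 ≠ 2, so no pure-strategy equilibrium exists.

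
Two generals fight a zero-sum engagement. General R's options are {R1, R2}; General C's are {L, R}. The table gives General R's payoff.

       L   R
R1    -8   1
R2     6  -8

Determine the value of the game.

Row minima: R1 → -8, R2 → -8; maximin = -8.
Column maxima: L → 6, R → 1; minimax = 1.
-8 ≠ 1, so there is no saddle point; optimal play is mixed.
Let General R play R1 with probability p. Expected payoff against L: (-8)p + 6(1−p) = −14p + 6; against R: 1p + (-8)(1−p) = 9p − 8.
Setting these equal: −14p + 6 = 9p − 8 ⇒ −23p = -14 ⇒ p = 14/23, and the value is (-14)·(14/23) + 6 = -58/23.
For General C: with q = P(L), equating R1's and R2's payoffs gives −9q + 1 = 14q − 8 ⇒ q = 9/23.

-58/23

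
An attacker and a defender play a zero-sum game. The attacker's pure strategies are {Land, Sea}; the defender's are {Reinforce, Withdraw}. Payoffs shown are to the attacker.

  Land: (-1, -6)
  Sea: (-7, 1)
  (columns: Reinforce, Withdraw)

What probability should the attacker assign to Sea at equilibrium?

Row minima: Land → -6, Sea → -7; maximin = -6.
Column maxima: Reinforce → -1, Withdraw → 1; minimax = -1.
-6 ≠ -1, so there is no saddle point; optimal play is mixed.
Let the attacker play Land with probability p. Expected payoff against Reinforce: (-1)p + (-7)(1−p) = 6p − 7; against Withdraw: (-6)p + 1(1−p) = −7p + 1.
Setting these equal: 6p − 7 = −7p + 1 ⇒ 13p = 8 ⇒ p = 8/13, and the value is (6)·(8/13) − 7 = -43/13.
For the defender: with q = P(Reinforce), equating Land's and Sea's payoffs gives 5q − 6 = −8q + 1 ⇒ q = 7/13.

5/13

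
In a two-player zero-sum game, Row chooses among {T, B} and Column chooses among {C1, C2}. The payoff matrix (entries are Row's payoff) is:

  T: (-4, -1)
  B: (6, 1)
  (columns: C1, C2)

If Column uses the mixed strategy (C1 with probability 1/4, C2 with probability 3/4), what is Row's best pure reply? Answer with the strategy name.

Expected payoff of T: (1/4)·(-4) + (3/4)·(-1) = -7/4.
Expected payoff of B: (1/4)·6 + (3/4)·1 = 9/4.
The largest is 9/4, so Row's best response is B.

B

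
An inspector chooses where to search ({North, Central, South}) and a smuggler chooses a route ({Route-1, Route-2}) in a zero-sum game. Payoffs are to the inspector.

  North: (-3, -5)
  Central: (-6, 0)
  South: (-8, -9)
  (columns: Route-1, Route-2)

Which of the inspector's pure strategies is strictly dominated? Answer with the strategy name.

South

North gives a strictly higher payoff than South against every column: -3 > -8, -5 > -9.
So South is strictly dominated and the inspector never plays it.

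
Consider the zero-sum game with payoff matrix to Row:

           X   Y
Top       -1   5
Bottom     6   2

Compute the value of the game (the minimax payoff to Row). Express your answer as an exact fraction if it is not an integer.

Row minima: Top → -1, Bottom → 2; maximin = 2.
Column maxima: X → 6, Y → 5; minimax = 5.
2 ≠ 5, so there is no saddle point; optimal play is mixed.
Let Row play Top with probability p. Expected payoff against X: (-1)p + 6(1−p) = −7p + 6; against Y: 5p + 2(1−p) = 3p + 2.
Setting these equal: −7p + 6 = 3p + 2 ⇒ −10p = -4 ⇒ p = 2/5, and the value is (-7)·(2/5) + 6 = 16/5.
For Column: with q = P(X), equating Top's and Bottom's payoffs gives −6q + 5 = 4q + 2 ⇒ q = 3/10.

16/5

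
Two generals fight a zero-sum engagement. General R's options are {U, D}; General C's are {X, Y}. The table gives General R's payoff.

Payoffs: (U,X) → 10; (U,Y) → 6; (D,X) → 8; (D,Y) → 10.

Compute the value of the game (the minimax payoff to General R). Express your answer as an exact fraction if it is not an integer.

Row minima: U → 6, D → 8; maximin = 8.
Column maxima: X → 10, Y → 10; minimax = 10.
8 ≠ 10, so there is no saddle point; optimal play is mixed.
Let General R play U with probability p. Expected payoff against X: 10p + 8(1−p) = 2p + 8; against Y: 6p + 10(1−p) = −4p + 10.
Setting these equal: 2p + 8 = −4p + 10 ⇒ 6p = 2 ⇒ p = 1/3, and the value is (2)·(1/3) + 8 = 26/3.
For General C: with q = P(X), equating U's and D's payoffs gives 4q + 6 = −2q + 10 ⇒ q = 2/3.

26/3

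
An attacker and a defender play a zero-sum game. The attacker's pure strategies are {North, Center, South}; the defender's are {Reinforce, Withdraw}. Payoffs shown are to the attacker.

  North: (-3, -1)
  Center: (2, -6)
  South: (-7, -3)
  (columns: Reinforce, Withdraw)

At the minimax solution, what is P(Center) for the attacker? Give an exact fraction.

Row minima: North → -3, Center → -6, South → -7; maximin = -3.
Column maxima: Reinforce → 2, Withdraw → -1; minimax = -1.
-3 ≠ -1, so there is no saddle point; optimal play is mixed.
South is strictly dominated by North, so the attacker never plays it.
On the remaining 2×2 (North, Center vs Reinforce, Withdraw):
Let the attacker play North with probability p. Expected payoff against Reinforce: (-3)p + 2(1−p) = −5p + 2; against Withdraw: (-1)p + (-6)(1−p) = 5p − 6.
Setting these equal: −5p + 2 = 5p − 6 ⇒ −10p = -8 ⇒ p = 4/5, and the value is (-5)·(4/5) + 2 = -2.
For the defender: with q = P(Reinforce), equating North's and Center's payoffs gives −2q − 1 = 8q − 6 ⇒ q = 1/2.

1/5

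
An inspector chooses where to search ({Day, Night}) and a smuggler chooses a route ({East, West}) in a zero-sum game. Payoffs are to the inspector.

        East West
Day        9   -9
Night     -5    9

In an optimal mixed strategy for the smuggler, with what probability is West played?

Row minima: Day → -9, Night → -5; maximin = -5.
Column maxima: East → 9, West → 9; minimax = 9.
-5 ≠ 9, so there is no saddle point; optimal play is mixed.
Let the inspector play Day with probability p. Expected payoff against East: 9p + (-5)(1−p) = 14p − 5; against West: (-9)p + 9(1−p) = −18p + 9.
Setting these equal: 14p − 5 = −18p + 9 ⇒ 32p = 14 ⇒ p = 7/16, and the value is (14)·(7/16) − 5 = 9/8.
For the smuggler: with q = P(East), equating Day's and Night's payoffs gives 18q − 9 = −14q + 9 ⇒ q = 9/16.

7/16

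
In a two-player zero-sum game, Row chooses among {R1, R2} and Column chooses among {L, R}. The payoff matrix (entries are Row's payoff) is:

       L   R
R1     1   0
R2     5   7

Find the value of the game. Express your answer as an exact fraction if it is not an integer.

Row minima: R1 → 0, R2 → 5; maximin = 5.
Column maxima: L → 5, R → 7; minimax = 5.
Since maximin = minimax = 5, there is a saddle point and the value is 5.

5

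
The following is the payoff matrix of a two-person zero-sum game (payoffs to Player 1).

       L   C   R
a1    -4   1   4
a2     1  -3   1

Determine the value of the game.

-11/9

Row minima: a1 → -4, a2 → -3; maximin = -3.
Column maxima: L → 1, C → 1, R → 4; minimax = 1.
-3 ≠ 1, so there is no saddle point; optimal play is mixed.
R is strictly dominated by C (it gives Player 1 strictly more in every row), so Player 2 never plays it.
On the remaining 2×2 (a1, a2 vs L, C):
Let Player 1 play a1 with probability p. Expected payoff against L: (-4)p + 1(1−p) = −5p + 1; against C: 1p + (-3)(1−p) = 4p − 3.
Setting these equal: −5p + 1 = 4p − 3 ⇒ −9p = -4 ⇒ p = 4/9, and the value is (-5)·(4/9) + 1 = -11/9.
For Player 2: with q = P(L), equating a1's and a2's payoffs gives −5q + 1 = 4q − 3 ⇒ q = 4/9.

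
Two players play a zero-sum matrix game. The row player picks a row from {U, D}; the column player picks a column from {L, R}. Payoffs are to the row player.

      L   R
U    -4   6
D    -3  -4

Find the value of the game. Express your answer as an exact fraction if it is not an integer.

Row minima: U → -4, D → -4; maximin = -4.
Column maxima: L → -3, R → 6; minimax = -3.
-4 ≠ -3, so there is no saddle point; optimal play is mixed.
Let the row player play U with probability p. Expected payoff against L: (-4)p + (-3)(1−p) = −p − 3; against R: 6p + (-4)(1−p) = 10p − 4.
Setting these equal: −p − 3 = 10p − 4 ⇒ −11p = -1 ⇒ p = 1/11, and the value is (-1)·(1/11) − 3 = -34/11.
For the column player: with q = P(L), equating U's and D's payoffs gives −10q + 6 = q − 4 ⇒ q = 10/11.

-34/11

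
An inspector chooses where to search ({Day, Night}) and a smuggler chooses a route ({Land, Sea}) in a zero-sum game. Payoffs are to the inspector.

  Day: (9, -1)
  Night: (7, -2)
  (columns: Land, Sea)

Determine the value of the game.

Row minima: Day → -1, Night → -2; maximin = -1.
Column maxima: Land → 9, Sea → -1; minimax = -1.
Since maximin = minimax = -1, there is a saddle point and the value is -1.

-1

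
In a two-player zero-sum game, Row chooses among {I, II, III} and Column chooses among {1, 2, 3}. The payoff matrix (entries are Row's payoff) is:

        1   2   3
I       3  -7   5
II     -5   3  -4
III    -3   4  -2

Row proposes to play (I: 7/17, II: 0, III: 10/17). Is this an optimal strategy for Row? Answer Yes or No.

Yes

Against 1 this mix gives (7/17)·3 + (10/17)·(-3) = -9/17.
Against 2 this mix gives (7/17)·(-7) + (10/17)·4 = -9/17.
Against 3 this mix gives (7/17)·5 + (10/17)·(-2) = 15/17.
All of Column's active replies (1, 2) yield -9/17, and no column does worse for Row. The mix makes Column indifferent and guarantees -9/17, so it is optimal.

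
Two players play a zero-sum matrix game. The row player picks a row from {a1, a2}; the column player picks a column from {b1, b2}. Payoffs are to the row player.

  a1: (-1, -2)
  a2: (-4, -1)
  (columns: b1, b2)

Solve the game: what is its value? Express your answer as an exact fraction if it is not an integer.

-7/4

Row minima: a1 → -2, a2 → -4; maximin = -2.
Column maxima: b1 → -1, b2 → -1; minimax = -1.
-2 ≠ -1, so there is no saddle point; optimal play is mixed.
Let the row player play a1 with probability p. Expected payoff against b1: (-1)p + (-4)(1−p) = 3p − 4; against b2: (-2)p + (-1)(1−p) = −p − 1.
Setting these equal: 3p − 4 = −p − 1 ⇒ 4p = 3 ⇒ p = 3/4, and the value is (3)·(3/4) − 4 = -7/4.
For the column player: with q = P(b1), equating a1's and a2's payoffs gives q − 2 = −3q − 1 ⇒ q = 1/4.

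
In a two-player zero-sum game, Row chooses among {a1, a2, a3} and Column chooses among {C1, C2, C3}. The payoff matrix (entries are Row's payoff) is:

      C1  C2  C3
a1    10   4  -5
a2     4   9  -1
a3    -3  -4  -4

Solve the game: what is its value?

Row minima: a1 → -5, a2 → -1, a3 → -4; maximin = -1.
Column maxima: C1 → 10, C2 → 9, C3 → -1; minimax = -1.
Since maximin = minimax = -1, there is a saddle point and the value is -1.

-1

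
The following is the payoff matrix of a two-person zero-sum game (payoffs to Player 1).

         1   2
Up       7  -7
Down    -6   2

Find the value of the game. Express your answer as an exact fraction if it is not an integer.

Row minima: Up → -7, Down → -6; maximin = -6.
Column maxima: 1 → 7, 2 → 2; minimax = 2.
-6 ≠ 2, so there is no saddle point; optimal play is mixed.
Let Player 1 play Up with probability p. Expected payoff against 1: 7p + (-6)(1−p) = 13p − 6; against 2: (-7)p + 2(1−p) = −9p + 2.
Setting these equal: 13p − 6 = −9p + 2 ⇒ 22p = 8 ⇒ p = 4/11, and the value is (13)·(4/11) − 6 = -14/11.
For Player 2: with q = P(1), equating Up's and Down's payoffs gives 14q − 7 = −8q + 2 ⇒ q = 9/22.

-14/11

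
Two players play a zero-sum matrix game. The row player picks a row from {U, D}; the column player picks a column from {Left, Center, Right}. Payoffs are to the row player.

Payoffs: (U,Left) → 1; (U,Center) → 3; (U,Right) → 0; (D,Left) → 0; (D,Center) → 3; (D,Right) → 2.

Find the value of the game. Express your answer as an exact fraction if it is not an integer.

Row minima: U → 0, D → 0; maximin = 0.
Column maxima: Left → 1, Center → 3, Right → 2; minimax = 1.
0 ≠ 1, so there is no saddle point; optimal play is mixed.
Center is strictly dominated by Left (it gives the row player strictly more in every row), so the column player never plays it.
On the remaining 2×2 (U, D vs Left, Right):
Let the row player play U with probability p. Expected payoff against Left: 1p + 0(1−p) = p; against Right: 0p + 2(1−p) = −2p + 2.
Setting these equal: p = −2p + 2 ⇒ 3p = 2 ⇒ p = 2/3, and the value is (1)·(2/3) = 2/3.
For the column player: with q = P(Left), equating U's and D's payoffs gives q = −2q + 2 ⇒ q = 2/3.

2/3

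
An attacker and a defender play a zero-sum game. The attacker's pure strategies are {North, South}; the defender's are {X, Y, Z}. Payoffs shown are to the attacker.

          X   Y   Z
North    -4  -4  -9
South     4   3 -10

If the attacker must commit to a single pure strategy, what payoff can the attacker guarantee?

Row minima: North → -9, South → -10.
The best of these is -9.

-9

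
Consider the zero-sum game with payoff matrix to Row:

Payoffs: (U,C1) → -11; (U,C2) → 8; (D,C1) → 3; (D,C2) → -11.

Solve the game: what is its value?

Row minima: U → -11, D → -11; maximin = -11.
Column maxima: C1 → 3, C2 → 8; minimax = 3.
-11 ≠ 3, so there is no saddle point; optimal play is mixed.
Let Row play U with probability p. Expected payoff against C1: (-11)p + 3(1−p) = −14p + 3; against C2: 8p + (-11)(1−p) = 19p − 11.
Setting these equal: −14p + 3 = 19p − 11 ⇒ −33p = -14 ⇒ p = 14/33, and the value is (-14)·(14/33) + 3 = -97/33.
For Column: with q = P(C1), equating U's and D's payoffs gives −19q + 8 = 14q − 11 ⇒ q = 19/33.

-97/33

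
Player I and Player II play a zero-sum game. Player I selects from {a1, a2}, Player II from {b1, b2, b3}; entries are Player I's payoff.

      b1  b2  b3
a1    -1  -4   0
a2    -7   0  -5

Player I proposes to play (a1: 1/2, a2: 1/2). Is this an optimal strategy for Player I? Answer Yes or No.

Against b1 this mix gives (1/2)·(-1) + (1/2)·(-7) = -4.
Against b2 this mix gives (1/2)·(-4) + (1/2)·0 = -2.
Against b3 this mix gives (1/2)·0 + (1/2)·(-5) = -5/2.
Player II will play b1, holding Player I to -4. Shifting weight toward the row that does better against b1 would raise this floor (the equalizing mix achieves -14/5 against both b1 and b2), so the proposed strategy is not optimal.

No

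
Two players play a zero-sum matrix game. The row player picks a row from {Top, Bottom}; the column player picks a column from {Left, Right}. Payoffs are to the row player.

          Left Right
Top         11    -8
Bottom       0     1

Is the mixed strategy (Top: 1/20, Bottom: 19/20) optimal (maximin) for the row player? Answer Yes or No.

Yes

Against Left this mix gives (1/20)·11 + (19/20)·0 = 11/20.
Against Right this mix gives (1/20)·(-8) + (19/20)·1 = 11/20.
All of the column player's active replies (Left, Right) yield 11/20, and no column does worse for the row player. The mix makes the column player indifferent and guarantees 11/20, so it is optimal.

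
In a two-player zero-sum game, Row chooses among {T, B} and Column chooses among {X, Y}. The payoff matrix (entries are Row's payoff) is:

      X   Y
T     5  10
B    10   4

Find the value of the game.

80/11

Row minima: T → 5, B → 4; maximin = 5.
Column maxima: X → 10, Y → 10; minimax = 10.
5 ≠ 10, so there is no saddle point; optimal play is mixed.
Let Row play T with probability p. Expected payoff against X: 5p + 10(1−p) = −5p + 10; against Y: 10p + 4(1−p) = 6p + 4.
Setting these equal: −5p + 10 = 6p + 4 ⇒ −11p = -6 ⇒ p = 6/11, and the value is (-5)·(6/11) + 10 = 80/11.
For Column: with q = P(X), equating T's and B's payoffs gives −5q + 10 = 6q + 4 ⇒ q = 6/11.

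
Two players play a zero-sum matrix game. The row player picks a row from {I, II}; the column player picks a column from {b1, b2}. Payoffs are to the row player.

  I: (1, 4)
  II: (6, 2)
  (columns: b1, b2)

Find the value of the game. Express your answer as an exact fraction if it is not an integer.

Row minima: I → 1, II → 2; maximin = 2.
Column maxima: b1 → 6, b2 → 4; minimax = 4.
2 ≠ 4, so there is no saddle point; optimal play is mixed.
Let the row player play I with probability p. Expected payoff against b1: 1p + 6(1−p) = −5p + 6; against b2: 4p + 2(1−p) = 2p + 2.
Setting these equal: −5p + 6 = 2p + 2 ⇒ −7p = -4 ⇒ p = 4/7, and the value is (-5)·(4/7) + 6 = 22/7.
For the column player: with q = P(b1), equating I's and II's payoffs gives −3q + 4 = 4q + 2 ⇒ q = 2/7.

22/7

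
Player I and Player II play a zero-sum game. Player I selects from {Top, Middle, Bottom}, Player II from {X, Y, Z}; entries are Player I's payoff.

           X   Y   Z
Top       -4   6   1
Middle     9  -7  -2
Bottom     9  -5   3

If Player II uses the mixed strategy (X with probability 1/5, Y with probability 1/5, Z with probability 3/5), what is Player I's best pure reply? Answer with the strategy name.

Bottom

Expected payoff of Top: (1/5)·(-4) + (1/5)·6 + (3/5)·1 = 1.
Expected payoff of Middle: (1/5)·9 + (1/5)·(-7) + (3/5)·(-2) = -4/5.
Expected payoff of Bottom: (1/5)·9 + (1/5)·(-5) + (3/5)·3 = 13/5.
The largest is 13/5, so Player I's best response is Bottom.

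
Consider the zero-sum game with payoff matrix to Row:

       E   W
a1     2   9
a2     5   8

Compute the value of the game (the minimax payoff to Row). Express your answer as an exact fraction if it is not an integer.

Row minima: a1 → 2, a2 → 5; maximin = 5.
Column maxima: E → 5, W → 9; minimax = 5.
Since maximin = minimax = 5, there is a saddle point and the value is 5.

5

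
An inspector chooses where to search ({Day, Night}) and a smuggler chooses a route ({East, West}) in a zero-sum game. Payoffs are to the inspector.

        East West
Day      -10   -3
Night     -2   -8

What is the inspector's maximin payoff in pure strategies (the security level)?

-8

Row minima: Day → -10, Night → -8.
The best of these is -8.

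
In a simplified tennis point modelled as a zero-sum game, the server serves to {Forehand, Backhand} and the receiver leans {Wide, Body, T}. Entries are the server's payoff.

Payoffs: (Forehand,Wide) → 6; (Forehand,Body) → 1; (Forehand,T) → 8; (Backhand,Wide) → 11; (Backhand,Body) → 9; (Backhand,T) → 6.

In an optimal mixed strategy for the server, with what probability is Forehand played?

3/10

Row minima: Forehand → 1, Backhand → 6; maximin = 6.
Column maxima: Wide → 11, Body → 9, T → 8; minimax = 8.
6 ≠ 8, so there is no saddle point; optimal play is mixed.
Wide is strictly dominated by Body (it gives the server strictly more in every row), so the receiver never plays it.
On the remaining 2×2 (Forehand, Backhand vs Body, T):
Let the server play Forehand with probability p. Expected payoff against Body: 1p + 9(1−p) = −8p + 9; against T: 8p + 6(1−p) = 2p + 6.
Setting these equal: −8p + 9 = 2p + 6 ⇒ −10p = -3 ⇒ p = 3/10, and the value is (-8)·(3/10) + 9 = 33/5.
For the receiver: with q = P(Body), equating Forehand's and Backhand's payoffs gives −7q + 8 = 3q + 6 ⇒ q = 1/5.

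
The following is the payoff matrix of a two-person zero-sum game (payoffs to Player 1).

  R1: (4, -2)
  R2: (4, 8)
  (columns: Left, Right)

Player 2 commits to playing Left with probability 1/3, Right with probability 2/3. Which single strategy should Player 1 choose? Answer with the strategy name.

R2

Expected payoff of R1: (1/3)·4 + (2/3)·(-2) = 0.
Expected payoff of R2: (1/3)·4 + (2/3)·8 = 20/3.
The largest is 20/3, so Player 1's best response is R2.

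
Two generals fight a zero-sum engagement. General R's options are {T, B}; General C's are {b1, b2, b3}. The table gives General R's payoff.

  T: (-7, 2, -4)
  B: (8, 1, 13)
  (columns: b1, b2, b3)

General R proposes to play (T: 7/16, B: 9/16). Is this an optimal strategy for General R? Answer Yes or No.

Against b1 this mix gives (7/16)·(-7) + (9/16)·8 = 23/16.
Against b2 this mix gives (7/16)·2 + (9/16)·1 = 23/16.
Against b3 this mix gives (7/16)·(-4) + (9/16)·13 = 89/16.
All of General C's active replies (b1, b2) yield 23/16, and no column does worse for General R. The mix makes General C indifferent and guarantees 23/16, so it is optimal.

Yes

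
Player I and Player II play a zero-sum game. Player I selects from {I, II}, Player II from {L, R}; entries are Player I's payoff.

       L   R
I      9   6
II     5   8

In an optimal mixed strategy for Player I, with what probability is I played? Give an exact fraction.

Row minima: I → 6, II → 5; maximin = 6.
Column maxima: L → 9, R → 8; minimax = 8.
6 ≠ 8, so there is no saddle point; optimal play is mixed.
Let Player I play I with probability p. Expected payoff against L: 9p + 5(1−p) = 4p + 5; against R: 6p + 8(1−p) = −2p + 8.
Setting these equal: 4p + 5 = −2p + 8 ⇒ 6p = 3 ⇒ p = 1/2, and the value is (4)·(1/2) + 5 = 7.
For Player II: with q = P(L), equating I's and II's payoffs gives 3q + 6 = −3q + 8 ⇒ q = 1/3.

1/2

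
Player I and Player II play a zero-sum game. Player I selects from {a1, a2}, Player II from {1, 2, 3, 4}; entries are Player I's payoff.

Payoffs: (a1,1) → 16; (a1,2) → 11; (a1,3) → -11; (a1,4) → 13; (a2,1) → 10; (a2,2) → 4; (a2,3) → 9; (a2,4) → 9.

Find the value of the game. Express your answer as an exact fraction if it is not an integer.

Row minima: a1 → -11, a2 → 4; maximin = 4.
Column maxima: 1 → 16, 2 → 11, 3 → 9, 4 → 13; minimax = 9.
4 ≠ 9, so there is no saddle point; optimal play is mixed.
1 is strictly dominated by 2 (it gives Player I strictly more in every row), so Player II never plays it.
4 is strictly dominated by 2 (it gives Player I strictly more in every row), so Player II never plays it.
On the remaining 2×2 (a1, a2 vs 2, 3):
Let Player I play a1 with probability p. Expected payoff against 2: 11p + 4(1−p) = 7p + 4; against 3: (-11)p + 9(1−p) = −20p + 9.
Setting these equal: 7p + 4 = −20p + 9 ⇒ 27p = 5 ⇒ p = 5/27, and the value is (7)·(5/27) + 4 = 143/27.
For Player II: with q = P(2), equating a1's and a2's payoffs gives 22q − 11 = −5q + 9 ⇒ q = 20/27.

143/27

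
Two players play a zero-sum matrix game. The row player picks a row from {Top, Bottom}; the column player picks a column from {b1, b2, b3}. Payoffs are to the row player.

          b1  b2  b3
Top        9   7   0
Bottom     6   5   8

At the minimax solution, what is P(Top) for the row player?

Row minima: Top → 0, Bottom → 5; maximin = 5.
Column maxima: b1 → 9, b2 → 7, b3 → 8; minimax = 7.
5 ≠ 7, so there is no saddle point; optimal play is mixed.
b1 is strictly dominated by b2 (it gives the row player strictly more in every row), so the column player never plays it.
On the remaining 2×2 (Top, Bottom vs b2, b3):
Let the row player play Top with probability p. Expected payoff against b2: 7p + 5(1−p) = 2p + 5; against b3: 0p + 8(1−p) = −8p + 8.
Setting these equal: 2p + 5 = −8p + 8 ⇒ 10p = 3 ⇒ p = 3/10, and the value is (2)·(3/10) + 5 = 28/5.
For the column player: with q = P(b2), equating Top's and Bottom's payoffs gives 7q = −3q + 8 ⇒ q = 4/5.

3/10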